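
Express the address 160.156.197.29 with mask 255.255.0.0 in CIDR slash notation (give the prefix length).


Binary: 11111111.11111111.00000000.00000000
Count leading 1s
Prefix: /16


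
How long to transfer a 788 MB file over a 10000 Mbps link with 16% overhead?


Effective throughput = 10000 * (1 - 16/100) = 8400 Mbps
File size in Mb = 788 * 8 = 6304 Mb
Time = 6304 / 8400
Time = 0.7505 seconds


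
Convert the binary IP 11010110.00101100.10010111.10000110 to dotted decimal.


11010110 = 214
00101100 = 44
10010111 = 151
10000110 = 134
IP: 214.44.151.134


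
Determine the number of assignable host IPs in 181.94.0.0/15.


Host bits = 32 - 15 = 17
Total addresses = 2^17 = 131072
Usable = total - 2 (network and broadcast)
Usable hosts: 131070


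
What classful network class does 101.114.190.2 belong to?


First octet: 101
Binary: 01100101
0xxxxxxx -> Class A (1-126)
Class A, default mask 255.0.0.0 (/8)


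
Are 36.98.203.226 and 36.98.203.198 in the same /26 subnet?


Mask: 255.255.255.192
36.98.203.226 AND mask = 36.98.203.192
36.98.203.198 AND mask = 36.98.203.192
Yes, same subnet (36.98.203.192)


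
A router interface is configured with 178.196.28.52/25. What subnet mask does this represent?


/25 means 25 network bits, 7 host bits
Binary: 11111111111111111111111110000000
Mask: 255.255.255.128


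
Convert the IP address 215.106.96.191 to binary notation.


215 = 11010111
106 = 01101010
96 = 01100000
191 = 10111111
Binary: 11010111.01101010.01100000.10111111


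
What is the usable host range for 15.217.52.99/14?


Network: 15.216.0.0
Broadcast: 15.219.255.255
First usable = network + 1
Last usable = broadcast - 1
Range: 15.216.0.1 to 15.219.255.254


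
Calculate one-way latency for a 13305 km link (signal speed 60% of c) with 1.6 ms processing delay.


Speed = 0.6 * 3e5 km/s = 180000 km/s
Propagation delay = 13305 / 180000 = 0.0739 s = 73.9167 ms
Processing delay = 1.6 ms
Total one-way latency = 75.5167 ms


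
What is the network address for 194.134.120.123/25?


IP:   11000010.10000110.01111000.01111011
Mask: 11111111.11111111.11111111.10000000
AND operation:
Net:  11000010.10000110.01111000.00000000
Network: 194.134.120.0/25


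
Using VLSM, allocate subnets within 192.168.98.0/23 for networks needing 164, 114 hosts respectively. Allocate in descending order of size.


164 hosts -> /24 (254 usable): 192.168.98.0/24
114 hosts -> /25 (126 usable): 192.168.99.0/25
Allocation: 192.168.98.0/24 (164 hosts, 254 usable); 192.168.99.0/25 (114 hosts, 126 usable)


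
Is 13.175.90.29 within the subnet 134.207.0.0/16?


Subnet network: 134.207.0.0
Test IP AND mask: 13.175.0.0
No, 13.175.90.29 is not in 134.207.0.0/16


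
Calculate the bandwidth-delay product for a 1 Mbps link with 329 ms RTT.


BDP = bandwidth * RTT
= 1 Mbps * 329 ms
= 1 * 1e6 * 329 / 1000 bits
= 329000 bits
= 41125 bytes
= 40.1611 KB
BDP = 329000 bits (41125 bytes)


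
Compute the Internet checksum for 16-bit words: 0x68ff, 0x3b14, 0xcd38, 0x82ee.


Sum all words (with carry folding):
+ 0x68ff = 0x68ff
+ 0x3b14 = 0xa413
+ 0xcd38 = 0x714c
+ 0x82ee = 0xf43a
One's complement: ~0xf43a
Checksum = 0x0bc5


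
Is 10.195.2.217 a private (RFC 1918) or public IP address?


RFC 1918 private ranges:
  10.0.0.0/8 (10.0.0.0 - 10.255.255.255)
  172.16.0.0/12 (172.16.0.0 - 172.31.255.255)
  192.168.0.0/16 (192.168.0.0 - 192.168.255.255)
Private (in 10.0.0.0/8)


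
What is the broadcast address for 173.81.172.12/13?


Network: 173.80.0.0/13
Host bits = 19
Set all host bits to 1:
Broadcast: 173.87.255.255


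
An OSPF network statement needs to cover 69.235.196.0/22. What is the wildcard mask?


Subnet mask: 255.255.252.0
Wildcard = 255.255.255.255 - subnet mask
255 - 255 = 0
255 - 255 = 0
255 - 252 = 3
255 - 0 = 255
Wildcard: 0.0.3.255


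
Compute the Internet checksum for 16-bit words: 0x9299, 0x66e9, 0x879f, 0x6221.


Sum all words (with carry folding):
+ 0x9299 = 0x9299
+ 0x66e9 = 0xf982
+ 0x879f = 0x8122
+ 0x6221 = 0xe343
One's complement: ~0xe343
Checksum = 0x1cbc


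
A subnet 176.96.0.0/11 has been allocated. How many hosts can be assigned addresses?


Host bits = 32 - 11 = 21
Total addresses = 2^21 = 2097152
Usable = total - 2 (network and broadcast)
Usable hosts: 2097150


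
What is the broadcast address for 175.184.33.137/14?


Network: 175.184.0.0/14
Host bits = 18
Set all host bits to 1:
Broadcast: 175.187.255.255


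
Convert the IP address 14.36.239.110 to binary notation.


14 = 00001110
36 = 00100100
239 = 11101111
110 = 01101110
Binary: 00001110.00100100.11101111.01101110


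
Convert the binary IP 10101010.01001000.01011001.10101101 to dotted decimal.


10101010 = 170
01001000 = 72
01011001 = 89
10101101 = 173
IP: 170.72.89.173


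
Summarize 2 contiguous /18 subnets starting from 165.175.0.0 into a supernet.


Original prefix: /18
Number of subnets: 2 = 2^1
New prefix = 18 - 1 = 17
Supernet: 165.175.0.0/17


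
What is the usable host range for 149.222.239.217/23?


Network: 149.222.238.0
Broadcast: 149.222.239.255
First usable = network + 1
Last usable = broadcast - 1
Range: 149.222.238.1 to 149.222.239.254


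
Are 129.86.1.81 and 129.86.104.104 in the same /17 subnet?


Mask: 255.255.128.0
129.86.1.81 AND mask = 129.86.0.0
129.86.104.104 AND mask = 129.86.0.0
Yes, same subnet (129.86.0.0)


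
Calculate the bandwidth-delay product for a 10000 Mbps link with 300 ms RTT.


BDP = bandwidth * RTT
= 10000 Mbps * 300 ms
= 10000 * 1e6 * 300 / 1000 bits
= 3000000000 bits
= 375000000 bytes
= 366210.9375 KB
BDP = 3000000000 bits (375000000 bytes)


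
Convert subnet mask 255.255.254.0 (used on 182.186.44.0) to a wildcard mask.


Subnet mask: 255.255.254.0
Wildcard = 255.255.255.255 - subnet mask
255 - 255 = 0
255 - 255 = 0
255 - 254 = 1
255 - 0 = 255
Wildcard: 0.0.1.255


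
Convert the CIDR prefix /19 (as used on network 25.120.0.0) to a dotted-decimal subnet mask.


/19 means 19 network bits, 13 host bits
Binary: 11111111111111111110000000000000
Mask: 255.255.224.0


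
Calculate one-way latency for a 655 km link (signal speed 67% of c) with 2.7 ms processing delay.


Speed = 0.67 * 3e5 km/s = 201000 km/s
Propagation delay = 655 / 201000 = 0.0033 s = 3.2587 ms
Processing delay = 2.7 ms
Total one-way latency = 5.9587 ms


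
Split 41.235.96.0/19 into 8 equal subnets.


New prefix = 19 + 3 = 22
Each subnet has 1024 addresses
  41.235.96.0/22
  41.235.100.0/22
  41.235.104.0/22
  41.235.108.0/22
  41.235.112.0/22
  41.235.116.0/22
  41.235.120.0/22
  41.235.124.0/22
Subnets: 41.235.96.0/22, 41.235.100.0/22, 41.235.104.0/22, 41.235.108.0/22, 41.235.112.0/22, 41.235.116.0/22, 41.235.120.0/22, 41.235.124.0/22


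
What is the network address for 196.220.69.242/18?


IP:   11000100.11011100.01000101.11110010
Mask: 11111111.11111111.11000000.00000000
AND operation:
Net:  11000100.11011100.01000000.00000000
Network: 196.220.64.0/18


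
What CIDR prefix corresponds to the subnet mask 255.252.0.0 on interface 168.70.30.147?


Binary: 11111111.11111100.00000000.00000000
Count leading 1s
Prefix: /14


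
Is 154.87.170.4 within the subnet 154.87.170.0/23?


Subnet network: 154.87.170.0
Test IP AND mask: 154.87.170.0
Yes, 154.87.170.4 is in 154.87.170.0/23


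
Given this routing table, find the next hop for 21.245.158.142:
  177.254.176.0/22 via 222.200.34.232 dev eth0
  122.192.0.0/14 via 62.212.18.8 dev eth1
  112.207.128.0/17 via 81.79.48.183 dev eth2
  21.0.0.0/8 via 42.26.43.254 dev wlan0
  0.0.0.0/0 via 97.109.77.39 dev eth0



Longest prefix match for 21.245.158.142:
  /22 177.254.176.0: no
  /14 122.192.0.0: no
  /17 112.207.128.0: no
  /8 21.0.0.0: MATCH
  /0 0.0.0.0: MATCH
Selected: next-hop 42.26.43.254 via wlan0 (matched /8)


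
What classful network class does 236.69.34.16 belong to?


First octet: 236
Binary: 11101100
1110xxxx -> Class D (224-239)
Class D (multicast), default mask N/A


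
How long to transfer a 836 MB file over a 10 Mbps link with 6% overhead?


Effective throughput = 10 * (1 - 6/100) = 9.4 Mbps
File size in Mb = 836 * 8 = 6688 Mb
Time = 6688 / 9.4
Time = 711.4894 seconds


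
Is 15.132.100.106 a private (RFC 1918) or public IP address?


RFC 1918 private ranges:
  10.0.0.0/8 (10.0.0.0 - 10.255.255.255)
  172.16.0.0/12 (172.16.0.0 - 172.31.255.255)
  192.168.0.0/16 (192.168.0.0 - 192.168.255.255)
Public (not in any RFC 1918 range)


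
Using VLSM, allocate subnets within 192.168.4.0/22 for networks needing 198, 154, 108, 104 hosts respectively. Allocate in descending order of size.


198 hosts -> /24 (254 usable): 192.168.4.0/24
154 hosts -> /24 (254 usable): 192.168.5.0/24
108 hosts -> /25 (126 usable): 192.168.6.0/25
104 hosts -> /25 (126 usable): 192.168.6.128/25
Allocation: 192.168.4.0/24 (198 hosts, 254 usable); 192.168.5.0/24 (154 hosts, 254 usable); 192.168.6.0/25 (108 hosts, 126 usable); 192.168.6.128/25 (104 hosts, 126 usable)


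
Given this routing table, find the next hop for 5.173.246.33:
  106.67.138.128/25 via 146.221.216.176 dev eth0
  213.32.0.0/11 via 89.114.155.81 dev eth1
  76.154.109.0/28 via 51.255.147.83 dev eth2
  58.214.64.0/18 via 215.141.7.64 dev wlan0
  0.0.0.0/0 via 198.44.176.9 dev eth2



Longest prefix match for 5.173.246.33:
  /25 106.67.138.128: no
  /11 213.32.0.0: no
  /28 76.154.109.0: no
  /18 58.214.64.0: no
  /0 0.0.0.0: MATCH
Selected: next-hop 198.44.176.9 via eth2 (matched /0)


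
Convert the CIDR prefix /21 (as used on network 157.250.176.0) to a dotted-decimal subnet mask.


/21 means 21 network bits, 11 host bits
Binary: 11111111111111111111100000000000
Mask: 255.255.248.0


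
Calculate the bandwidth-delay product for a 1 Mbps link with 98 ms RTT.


BDP = bandwidth * RTT
= 1 Mbps * 98 ms
= 1 * 1e6 * 98 / 1000 bits
= 98000 bits
= 12250 bytes
= 11.9629 KB
BDP = 98000 bits (12250 bytes)


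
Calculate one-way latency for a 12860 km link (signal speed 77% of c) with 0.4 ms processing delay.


Speed = 0.77 * 3e5 km/s = 231000 km/s
Propagation delay = 12860 / 231000 = 0.0557 s = 55.671 ms
Processing delay = 0.4 ms
Total one-way latency = 56.071 ms


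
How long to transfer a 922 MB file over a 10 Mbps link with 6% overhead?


Effective throughput = 10 * (1 - 6/100) = 9.4 Mbps
File size in Mb = 922 * 8 = 7376 Mb
Time = 7376 / 9.4
Time = 784.6809 seconds


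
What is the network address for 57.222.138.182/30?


IP:   00111001.11011110.10001010.10110110
Mask: 11111111.11111111.11111111.11111100
AND operation:
Net:  00111001.11011110.10001010.10110100
Network: 57.222.138.180/30


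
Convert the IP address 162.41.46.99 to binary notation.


162 = 10100010
41 = 00101001
46 = 00101110
99 = 01100011
Binary: 10100010.00101001.00101110.01100011


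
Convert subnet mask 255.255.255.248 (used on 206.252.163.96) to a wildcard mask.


Subnet mask: 255.255.255.248
Wildcard = 255.255.255.255 - subnet mask
255 - 255 = 0
255 - 255 = 0
255 - 255 = 0
255 - 248 = 7
Wildcard: 0.0.0.7


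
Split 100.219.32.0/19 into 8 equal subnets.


New prefix = 19 + 3 = 22
Each subnet has 1024 addresses
  100.219.32.0/22
  100.219.36.0/22
  100.219.40.0/22
  100.219.44.0/22
  100.219.48.0/22
  100.219.52.0/22
  100.219.56.0/22
  100.219.60.0/22
Subnets: 100.219.32.0/22, 100.219.36.0/22, 100.219.40.0/22, 100.219.44.0/22, 100.219.48.0/22, 100.219.52.0/22, 100.219.56.0/22, 100.219.60.0/22


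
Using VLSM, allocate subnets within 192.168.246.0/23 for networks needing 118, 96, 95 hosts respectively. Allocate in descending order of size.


118 hosts -> /25 (126 usable): 192.168.246.0/25
96 hosts -> /25 (126 usable): 192.168.246.128/25
95 hosts -> /25 (126 usable): 192.168.247.0/25
Allocation: 192.168.246.0/25 (118 hosts, 126 usable); 192.168.246.128/25 (96 hosts, 126 usable); 192.168.247.0/25 (95 hosts, 126 usable)


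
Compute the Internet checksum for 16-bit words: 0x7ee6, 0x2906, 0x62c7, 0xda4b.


Sum all words (with carry folding):
+ 0x7ee6 = 0x7ee6
+ 0x2906 = 0xa7ec
+ 0x62c7 = 0x0ab4
+ 0xda4b = 0xe4ff
One's complement: ~0xe4ff
Checksum = 0x1b00


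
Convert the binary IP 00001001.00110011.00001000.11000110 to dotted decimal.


00001001 = 9
00110011 = 51
00001000 = 8
11000110 = 198
IP: 9.51.8.198


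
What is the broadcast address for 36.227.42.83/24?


Network: 36.227.42.0/24
Host bits = 8
Set all host bits to 1:
Broadcast: 36.227.42.255


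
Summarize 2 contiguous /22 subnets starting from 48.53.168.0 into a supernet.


Original prefix: /22
Number of subnets: 2 = 2^1
New prefix = 22 - 1 = 21
Supernet: 48.53.168.0/21


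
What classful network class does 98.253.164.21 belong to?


First octet: 98
Binary: 01100010
0xxxxxxx -> Class A (1-126)
Class A, default mask 255.0.0.0 (/8)


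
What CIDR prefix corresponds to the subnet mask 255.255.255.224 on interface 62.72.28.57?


Binary: 11111111.11111111.11111111.11100000
Count leading 1s
Prefix: /27


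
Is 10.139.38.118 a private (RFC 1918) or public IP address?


RFC 1918 private ranges:
  10.0.0.0/8 (10.0.0.0 - 10.255.255.255)
  172.16.0.0/12 (172.16.0.0 - 172.31.255.255)
  192.168.0.0/16 (192.168.0.0 - 192.168.255.255)
Private (in 10.0.0.0/8)


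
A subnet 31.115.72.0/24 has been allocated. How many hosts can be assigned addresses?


Host bits = 32 - 24 = 8
Total addresses = 2^8 = 256
Usable = total - 2 (network and broadcast)
Usable hosts: 254


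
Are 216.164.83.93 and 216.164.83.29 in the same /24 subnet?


Mask: 255.255.255.0
216.164.83.93 AND mask = 216.164.83.0
216.164.83.29 AND mask = 216.164.83.0
Yes, same subnet (216.164.83.0)


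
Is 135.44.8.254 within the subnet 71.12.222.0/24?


Subnet network: 71.12.222.0
Test IP AND mask: 135.44.8.0
No, 135.44.8.254 is not in 71.12.222.0/24


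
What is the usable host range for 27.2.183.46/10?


Network: 27.0.0.0
Broadcast: 27.63.255.255
First usable = network + 1
Last usable = broadcast - 1
Range: 27.0.0.1 to 27.63.255.254


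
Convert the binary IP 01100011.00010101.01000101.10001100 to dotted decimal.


01100011 = 99
00010101 = 21
01000101 = 69
10001100 = 140
IP: 99.21.69.140


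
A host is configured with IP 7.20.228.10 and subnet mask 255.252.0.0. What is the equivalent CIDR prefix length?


Binary: 11111111.11111100.00000000.00000000
Count leading 1s
Prefix: /14


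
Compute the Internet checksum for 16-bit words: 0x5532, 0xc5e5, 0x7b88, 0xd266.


Sum all words (with carry folding):
+ 0x5532 = 0x5532
+ 0xc5e5 = 0x1b18
+ 0x7b88 = 0x96a0
+ 0xd266 = 0x6907
One's complement: ~0x6907
Checksum = 0x96f8


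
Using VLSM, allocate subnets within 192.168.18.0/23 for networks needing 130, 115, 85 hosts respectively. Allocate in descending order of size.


130 hosts -> /24 (254 usable): 192.168.18.0/24
115 hosts -> /25 (126 usable): 192.168.19.0/25
85 hosts -> /25 (126 usable): 192.168.19.128/25
Allocation: 192.168.18.0/24 (130 hosts, 254 usable); 192.168.19.0/25 (115 hosts, 126 usable); 192.168.19.128/25 (85 hosts, 126 usable)


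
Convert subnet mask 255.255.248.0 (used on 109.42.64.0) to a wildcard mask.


Subnet mask: 255.255.248.0
Wildcard = 255.255.255.255 - subnet mask
255 - 255 = 0
255 - 255 = 0
255 - 248 = 7
255 - 0 = 255
Wildcard: 0.0.7.255


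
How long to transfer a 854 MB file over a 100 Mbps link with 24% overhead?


Effective throughput = 100 * (1 - 24/100) = 76 Mbps
File size in Mb = 854 * 8 = 6832 Mb
Time = 6832 / 76
Time = 89.8947 seconds


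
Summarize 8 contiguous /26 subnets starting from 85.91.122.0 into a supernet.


Original prefix: /26
Number of subnets: 8 = 2^3
New prefix = 26 - 3 = 23
Supernet: 85.91.122.0/23


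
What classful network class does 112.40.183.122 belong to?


First octet: 112
Binary: 01110000
0xxxxxxx -> Class A (1-126)
Class A, default mask 255.0.0.0 (/8)


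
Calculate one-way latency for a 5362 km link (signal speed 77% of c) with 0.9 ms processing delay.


Speed = 0.77 * 3e5 km/s = 231000 km/s
Propagation delay = 5362 / 231000 = 0.0232 s = 23.2121 ms
Processing delay = 0.9 ms
Total one-way latency = 24.1121 ms


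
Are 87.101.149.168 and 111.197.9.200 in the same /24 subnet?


Mask: 255.255.255.0
87.101.149.168 AND mask = 87.101.149.0
111.197.9.200 AND mask = 111.197.9.0
No, different subnets (87.101.149.0 vs 111.197.9.0)


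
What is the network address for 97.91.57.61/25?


IP:   01100001.01011011.00111001.00111101
Mask: 11111111.11111111.11111111.10000000
AND operation:
Net:  01100001.01011011.00111001.00000000
Network: 97.91.57.0/25


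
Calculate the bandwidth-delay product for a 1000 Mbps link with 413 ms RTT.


BDP = bandwidth * RTT
= 1000 Mbps * 413 ms
= 1000 * 1e6 * 413 / 1000 bits
= 413000000 bits
= 51625000 bytes
= 50415.0391 KB
BDP = 413000000 bits (51625000 bytes)


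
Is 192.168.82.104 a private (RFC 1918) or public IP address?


RFC 1918 private ranges:
  10.0.0.0/8 (10.0.0.0 - 10.255.255.255)
  172.16.0.0/12 (172.16.0.0 - 172.31.255.255)
  192.168.0.0/16 (192.168.0.0 - 192.168.255.255)
Private (in 192.168.0.0/16)


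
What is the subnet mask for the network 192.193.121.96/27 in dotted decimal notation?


/27 means 27 network bits, 5 host bits
Binary: 11111111111111111111111111100000
Mask: 255.255.255.224


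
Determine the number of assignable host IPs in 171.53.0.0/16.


Host bits = 32 - 16 = 16
Total addresses = 2^16 = 65536
Usable = total - 2 (network and broadcast)
Usable hosts: 65534


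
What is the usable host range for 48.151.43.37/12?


Network: 48.144.0.0
Broadcast: 48.159.255.255
First usable = network + 1
Last usable = broadcast - 1
Range: 48.144.0.1 to 48.159.255.254


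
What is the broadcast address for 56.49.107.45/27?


Network: 56.49.107.32/27
Host bits = 5
Set all host bits to 1:
Broadcast: 56.49.107.63


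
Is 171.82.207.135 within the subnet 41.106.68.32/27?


Subnet network: 41.106.68.32
Test IP AND mask: 171.82.207.128
No, 171.82.207.135 is not in 41.106.68.32/27


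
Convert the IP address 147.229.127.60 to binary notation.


147 = 10010011
229 = 11100101
127 = 01111111
60 = 00111100
Binary: 10010011.11100101.01111111.00111100


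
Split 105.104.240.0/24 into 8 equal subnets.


New prefix = 24 + 3 = 27
Each subnet has 32 addresses
  105.104.240.0/27
  105.104.240.32/27
  105.104.240.64/27
  105.104.240.96/27
  105.104.240.128/27
  105.104.240.160/27
  105.104.240.192/27
  105.104.240.224/27
Subnets: 105.104.240.0/27, 105.104.240.32/27, 105.104.240.64/27, 105.104.240.96/27, 105.104.240.128/27, 105.104.240.160/27, 105.104.240.192/27, 105.104.240.224/27


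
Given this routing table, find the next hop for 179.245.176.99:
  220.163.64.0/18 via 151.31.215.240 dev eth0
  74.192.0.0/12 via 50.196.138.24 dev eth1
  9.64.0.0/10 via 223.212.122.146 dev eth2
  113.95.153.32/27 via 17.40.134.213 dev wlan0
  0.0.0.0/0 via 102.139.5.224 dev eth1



Longest prefix match for 179.245.176.99:
  /18 220.163.64.0: no
  /12 74.192.0.0: no
  /10 9.64.0.0: no
  /27 113.95.153.32: no
  /0 0.0.0.0: MATCH
Selected: next-hop 102.139.5.224 via eth1 (matched /0)


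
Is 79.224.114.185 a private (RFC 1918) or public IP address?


RFC 1918 private ranges:
  10.0.0.0/8 (10.0.0.0 - 10.255.255.255)
  172.16.0.0/12 (172.16.0.0 - 172.31.255.255)
  192.168.0.0/16 (192.168.0.0 - 192.168.255.255)
Public (not in any RFC 1918 range)


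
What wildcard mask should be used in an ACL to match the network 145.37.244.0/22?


Subnet mask: 255.255.252.0
Wildcard = 255.255.255.255 - subnet mask
255 - 255 = 0
255 - 255 = 0
255 - 252 = 3
255 - 0 = 255
Wildcard: 0.0.3.255


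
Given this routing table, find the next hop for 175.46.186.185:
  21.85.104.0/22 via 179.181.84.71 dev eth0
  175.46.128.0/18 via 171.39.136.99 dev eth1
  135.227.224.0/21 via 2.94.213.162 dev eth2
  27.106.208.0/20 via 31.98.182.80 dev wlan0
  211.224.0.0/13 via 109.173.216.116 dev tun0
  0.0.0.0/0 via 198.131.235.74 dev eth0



Longest prefix match for 175.46.186.185:
  /22 21.85.104.0: no
  /18 175.46.128.0: MATCH
  /21 135.227.224.0: no
  /20 27.106.208.0: no
  /13 211.224.0.0: no
  /0 0.0.0.0: MATCH
Selected: next-hop 171.39.136.99 via eth1 (matched /18)


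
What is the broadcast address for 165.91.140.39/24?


Network: 165.91.140.0/24
Host bits = 8
Set all host bits to 1:
Broadcast: 165.91.140.255


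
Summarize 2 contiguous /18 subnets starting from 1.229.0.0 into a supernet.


Original prefix: /18
Number of subnets: 2 = 2^1
New prefix = 18 - 1 = 17
Supernet: 1.229.0.0/17


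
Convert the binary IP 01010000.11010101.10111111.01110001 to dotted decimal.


01010000 = 80
11010101 = 213
10111111 = 191
01110001 = 113
IP: 80.213.191.113


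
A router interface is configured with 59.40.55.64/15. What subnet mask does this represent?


/15 means 15 network bits, 17 host bits
Binary: 11111111111111100000000000000000
Mask: 255.254.0.0


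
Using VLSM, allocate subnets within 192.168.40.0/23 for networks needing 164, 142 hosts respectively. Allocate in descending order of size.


164 hosts -> /24 (254 usable): 192.168.40.0/24
142 hosts -> /24 (254 usable): 192.168.41.0/24
Allocation: 192.168.40.0/24 (164 hosts, 254 usable); 192.168.41.0/24 (142 hosts, 254 usable)


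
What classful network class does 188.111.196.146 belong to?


First octet: 188
Binary: 10111100
10xxxxxx -> Class B (128-191)
Class B, default mask 255.255.0.0 (/16)


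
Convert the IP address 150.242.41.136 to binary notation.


150 = 10010110
242 = 11110010
41 = 00101001
136 = 10001000
Binary: 10010110.11110010.00101001.10001000


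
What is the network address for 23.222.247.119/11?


IP:   00010111.11011110.11110111.01110111
Mask: 11111111.11100000.00000000.00000000
AND operation:
Net:  00010111.11000000.00000000.00000000
Network: 23.192.0.0/11


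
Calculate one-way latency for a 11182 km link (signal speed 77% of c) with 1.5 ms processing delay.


Speed = 0.77 * 3e5 km/s = 231000 km/s
Propagation delay = 11182 / 231000 = 0.0484 s = 48.4069 ms
Processing delay = 1.5 ms
Total one-way latency = 49.9069 ms


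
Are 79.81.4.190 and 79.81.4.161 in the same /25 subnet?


Mask: 255.255.255.128
79.81.4.190 AND mask = 79.81.4.128
79.81.4.161 AND mask = 79.81.4.128
Yes, same subnet (79.81.4.128)


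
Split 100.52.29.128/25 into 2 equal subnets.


New prefix = 25 + 1 = 26
Each subnet has 64 addresses
  100.52.29.128/26
  100.52.29.192/26
Subnets: 100.52.29.128/26, 100.52.29.192/26


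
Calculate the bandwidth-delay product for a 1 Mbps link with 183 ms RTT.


BDP = bandwidth * RTT
= 1 Mbps * 183 ms
= 1 * 1e6 * 183 / 1000 bits
= 183000 bits
= 22875 bytes
= 22.3389 KB
BDP = 183000 bits (22875 bytes)


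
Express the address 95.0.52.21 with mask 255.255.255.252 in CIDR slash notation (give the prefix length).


Binary: 11111111.11111111.11111111.11111100
Count leading 1s
Prefix: /30


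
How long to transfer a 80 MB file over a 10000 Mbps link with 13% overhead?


Effective throughput = 10000 * (1 - 13/100) = 8700 Mbps
File size in Mb = 80 * 8 = 640 Mb
Time = 640 / 8700
Time = 0.0736 seconds


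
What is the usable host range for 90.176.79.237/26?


Network: 90.176.79.192
Broadcast: 90.176.79.255
First usable = network + 1
Last usable = broadcast - 1
Range: 90.176.79.193 to 90.176.79.254


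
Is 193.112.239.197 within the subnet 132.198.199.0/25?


Subnet network: 132.198.199.0
Test IP AND mask: 193.112.239.128
No, 193.112.239.197 is not in 132.198.199.0/25


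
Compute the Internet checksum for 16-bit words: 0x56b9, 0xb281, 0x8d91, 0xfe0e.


Sum all words (with carry folding):
+ 0x56b9 = 0x56b9
+ 0xb281 = 0x093b
+ 0x8d91 = 0x96cc
+ 0xfe0e = 0x94db
One's complement: ~0x94db
Checksum = 0x6b24


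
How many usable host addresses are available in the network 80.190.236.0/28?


Host bits = 32 - 28 = 4
Total addresses = 2^4 = 16
Usable = total - 2 (network and broadcast)
Usable hosts: 14


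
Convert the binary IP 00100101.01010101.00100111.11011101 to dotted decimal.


00100101 = 37
01010101 = 85
00100111 = 39
11011101 = 221
IP: 37.85.39.221


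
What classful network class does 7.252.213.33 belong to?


First octet: 7
Binary: 00000111
0xxxxxxx -> Class A (1-126)
Class A, default mask 255.0.0.0 (/8)


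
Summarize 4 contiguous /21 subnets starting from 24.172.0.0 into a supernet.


Original prefix: /21
Number of subnets: 4 = 2^2
New prefix = 21 - 2 = 19
Supernet: 24.172.0.0/19


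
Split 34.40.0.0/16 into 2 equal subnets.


New prefix = 16 + 1 = 17
Each subnet has 32768 addresses
  34.40.0.0/17
  34.40.128.0/17
Subnets: 34.40.0.0/17, 34.40.128.0/17


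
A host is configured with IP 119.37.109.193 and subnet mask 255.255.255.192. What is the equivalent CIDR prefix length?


Binary: 11111111.11111111.11111111.11000000
Count leading 1s
Prefix: /26


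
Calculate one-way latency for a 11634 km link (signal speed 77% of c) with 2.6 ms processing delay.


Speed = 0.77 * 3e5 km/s = 231000 km/s
Propagation delay = 11634 / 231000 = 0.0504 s = 50.3636 ms
Processing delay = 2.6 ms
Total one-way latency = 52.9636 ms


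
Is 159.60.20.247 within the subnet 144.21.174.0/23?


Subnet network: 144.21.174.0
Test IP AND mask: 159.60.20.0
No, 159.60.20.247 is not in 144.21.174.0/23


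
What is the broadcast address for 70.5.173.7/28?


Network: 70.5.173.0/28
Host bits = 4
Set all host bits to 1:
Broadcast: 70.5.173.15


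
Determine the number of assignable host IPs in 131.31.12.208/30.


Host bits = 32 - 30 = 2
Total addresses = 2^2 = 4
Usable = total - 2 (network and broadcast)
Usable hosts: 2


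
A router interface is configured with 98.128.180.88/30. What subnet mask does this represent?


/30 means 30 network bits, 2 host bits
Binary: 11111111111111111111111111111100
Mask: 255.255.255.252


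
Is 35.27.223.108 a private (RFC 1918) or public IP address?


RFC 1918 private ranges:
  10.0.0.0/8 (10.0.0.0 - 10.255.255.255)
  172.16.0.0/12 (172.16.0.0 - 172.31.255.255)
  192.168.0.0/16 (192.168.0.0 - 192.168.255.255)
Public (not in any RFC 1918 range)


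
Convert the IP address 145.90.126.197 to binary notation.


145 = 10010001
90 = 01011010
126 = 01111110
197 = 11000101
Binary: 10010001.01011010.01111110.11000101


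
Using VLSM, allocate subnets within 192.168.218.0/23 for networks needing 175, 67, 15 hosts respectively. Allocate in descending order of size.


175 hosts -> /24 (254 usable): 192.168.218.0/24
67 hosts -> /25 (126 usable): 192.168.219.0/25
15 hosts -> /27 (30 usable): 192.168.219.128/27
Allocation: 192.168.218.0/24 (175 hosts, 254 usable); 192.168.219.0/25 (67 hosts, 126 usable); 192.168.219.128/27 (15 hosts, 30 usable)


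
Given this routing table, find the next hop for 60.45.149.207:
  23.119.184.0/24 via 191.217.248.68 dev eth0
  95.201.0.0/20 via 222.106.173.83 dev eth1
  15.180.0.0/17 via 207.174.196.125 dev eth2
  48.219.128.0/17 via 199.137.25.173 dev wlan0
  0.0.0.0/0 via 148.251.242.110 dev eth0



Longest prefix match for 60.45.149.207:
  /24 23.119.184.0: no
  /20 95.201.0.0: no
  /17 15.180.0.0: no
  /17 48.219.128.0: no
  /0 0.0.0.0: MATCH
Selected: next-hop 148.251.242.110 via eth0 (matched /0)


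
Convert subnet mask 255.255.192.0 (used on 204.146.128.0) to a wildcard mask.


Subnet mask: 255.255.192.0
Wildcard = 255.255.255.255 - subnet mask
255 - 255 = 0
255 - 255 = 0
255 - 192 = 63
255 - 0 = 255
Wildcard: 0.0.63.255


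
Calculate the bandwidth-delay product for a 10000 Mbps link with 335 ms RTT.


BDP = bandwidth * RTT
= 10000 Mbps * 335 ms
= 10000 * 1e6 * 335 / 1000 bits
= 3350000000 bits
= 418750000 bytes
= 408935.5469 KB
BDP = 3350000000 bits (418750000 bytes)


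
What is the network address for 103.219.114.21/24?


IP:   01100111.11011011.01110010.00010101
Mask: 11111111.11111111.11111111.00000000
AND operation:
Net:  01100111.11011011.01110010.00000000
Network: 103.219.114.0/24


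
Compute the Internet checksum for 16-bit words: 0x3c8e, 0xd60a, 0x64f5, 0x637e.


Sum all words (with carry folding):
+ 0x3c8e = 0x3c8e
+ 0xd60a = 0x1299
+ 0x64f5 = 0x778e
+ 0x637e = 0xdb0c
One's complement: ~0xdb0c
Checksum = 0x24f3


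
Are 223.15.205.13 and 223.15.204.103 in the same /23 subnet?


Mask: 255.255.254.0
223.15.205.13 AND mask = 223.15.204.0
223.15.204.103 AND mask = 223.15.204.0
Yes, same subnet (223.15.204.0)


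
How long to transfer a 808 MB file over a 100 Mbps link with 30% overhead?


Effective throughput = 100 * (1 - 30/100) = 70 Mbps
File size in Mb = 808 * 8 = 6464 Mb
Time = 6464 / 70
Time = 92.3429 seconds


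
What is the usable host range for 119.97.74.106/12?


Network: 119.96.0.0
Broadcast: 119.111.255.255
First usable = network + 1
Last usable = broadcast - 1
Range: 119.96.0.1 to 119.111.255.254


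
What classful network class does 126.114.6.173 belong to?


First octet: 126
Binary: 01111110
0xxxxxxx -> Class A (1-126)
Class A, default mask 255.0.0.0 (/8)


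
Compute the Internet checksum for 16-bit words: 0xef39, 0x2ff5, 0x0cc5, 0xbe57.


Sum all words (with carry folding):
+ 0xef39 = 0xef39
+ 0x2ff5 = 0x1f2f
+ 0x0cc5 = 0x2bf4
+ 0xbe57 = 0xea4b
One's complement: ~0xea4b
Checksum = 0x15b4


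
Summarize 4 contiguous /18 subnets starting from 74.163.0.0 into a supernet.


Original prefix: /18
Number of subnets: 4 = 2^2
New prefix = 18 - 2 = 16
Supernet: 74.163.0.0/16


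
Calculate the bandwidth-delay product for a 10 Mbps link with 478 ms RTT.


BDP = bandwidth * RTT
= 10 Mbps * 478 ms
= 10 * 1e6 * 478 / 1000 bits
= 4780000 bits
= 597500 bytes
= 583.4961 KB
BDP = 4780000 bits (597500 bytes)


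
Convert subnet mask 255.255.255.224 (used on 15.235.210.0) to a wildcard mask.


Subnet mask: 255.255.255.224
Wildcard = 255.255.255.255 - subnet mask
255 - 255 = 0
255 - 255 = 0
255 - 255 = 0
255 - 224 = 31
Wildcard: 0.0.0.31


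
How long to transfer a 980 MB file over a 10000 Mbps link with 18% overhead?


Effective throughput = 10000 * (1 - 18/100) = 8200 Mbps
File size in Mb = 980 * 8 = 7840 Mb
Time = 7840 / 8200
Time = 0.9561 seconds


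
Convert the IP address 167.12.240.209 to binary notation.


167 = 10100111
12 = 00001100
240 = 11110000
209 = 11010001
Binary: 10100111.00001100.11110000.11010001


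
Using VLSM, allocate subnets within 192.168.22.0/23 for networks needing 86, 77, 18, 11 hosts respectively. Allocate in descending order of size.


86 hosts -> /25 (126 usable): 192.168.22.0/25
77 hosts -> /25 (126 usable): 192.168.22.128/25
18 hosts -> /27 (30 usable): 192.168.23.0/27
11 hosts -> /28 (14 usable): 192.168.23.32/28
Allocation: 192.168.22.0/25 (86 hosts, 126 usable); 192.168.22.128/25 (77 hosts, 126 usable); 192.168.23.0/27 (18 hosts, 30 usable); 192.168.23.32/28 (11 hosts, 14 usable)


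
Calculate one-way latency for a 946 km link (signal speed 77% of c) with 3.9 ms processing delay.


Speed = 0.77 * 3e5 km/s = 231000 km/s
Propagation delay = 946 / 231000 = 0.0041 s = 4.0952 ms
Processing delay = 3.9 ms
Total one-way latency = 7.9952 ms


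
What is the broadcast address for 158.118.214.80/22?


Network: 158.118.212.0/22
Host bits = 10
Set all host bits to 1:
Broadcast: 158.118.215.255


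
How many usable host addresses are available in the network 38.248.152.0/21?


Host bits = 32 - 21 = 11
Total addresses = 2^11 = 2048
Usable = total - 2 (network and broadcast)
Usable hosts: 2046


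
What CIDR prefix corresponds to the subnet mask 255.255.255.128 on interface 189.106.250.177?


Binary: 11111111.11111111.11111111.10000000
Count leading 1s
Prefix: /25


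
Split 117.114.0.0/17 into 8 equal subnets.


New prefix = 17 + 3 = 20
Each subnet has 4096 addresses
  117.114.0.0/20
  117.114.16.0/20
  117.114.32.0/20
  117.114.48.0/20
  117.114.64.0/20
  117.114.80.0/20
  117.114.96.0/20
  117.114.112.0/20
Subnets: 117.114.0.0/20, 117.114.16.0/20, 117.114.32.0/20, 117.114.48.0/20, 117.114.64.0/20, 117.114.80.0/20, 117.114.96.0/20, 117.114.112.0/20


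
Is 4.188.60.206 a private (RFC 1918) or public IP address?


RFC 1918 private ranges:
  10.0.0.0/8 (10.0.0.0 - 10.255.255.255)
  172.16.0.0/12 (172.16.0.0 - 172.31.255.255)
  192.168.0.0/16 (192.168.0.0 - 192.168.255.255)
Public (not in any RFC 1918 range)


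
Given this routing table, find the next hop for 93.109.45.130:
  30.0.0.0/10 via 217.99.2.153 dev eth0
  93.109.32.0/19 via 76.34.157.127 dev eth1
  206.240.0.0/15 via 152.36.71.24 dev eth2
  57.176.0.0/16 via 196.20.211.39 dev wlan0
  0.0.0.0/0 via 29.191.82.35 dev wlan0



Longest prefix match for 93.109.45.130:
  /10 30.0.0.0: no
  /19 93.109.32.0: MATCH
  /15 206.240.0.0: no
  /16 57.176.0.0: no
  /0 0.0.0.0: MATCH
Selected: next-hop 76.34.157.127 via eth1 (matched /19)


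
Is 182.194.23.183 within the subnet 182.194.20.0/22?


Subnet network: 182.194.20.0
Test IP AND mask: 182.194.20.0
Yes, 182.194.23.183 is in 182.194.20.0/22


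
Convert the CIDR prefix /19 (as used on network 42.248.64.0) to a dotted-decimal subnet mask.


/19 means 19 network bits, 13 host bits
Binary: 11111111111111111110000000000000
Mask: 255.255.224.0


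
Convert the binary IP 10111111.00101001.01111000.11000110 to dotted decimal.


10111111 = 191
00101001 = 41
01111000 = 120
11000110 = 198
IP: 191.41.120.198


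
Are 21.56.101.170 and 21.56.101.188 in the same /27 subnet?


Mask: 255.255.255.224
21.56.101.170 AND mask = 21.56.101.160
21.56.101.188 AND mask = 21.56.101.160
Yes, same subnet (21.56.101.160)


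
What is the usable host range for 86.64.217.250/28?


Network: 86.64.217.240
Broadcast: 86.64.217.255
First usable = network + 1
Last usable = broadcast - 1
Range: 86.64.217.241 to 86.64.217.254


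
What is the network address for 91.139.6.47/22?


IP:   01011011.10001011.00000110.00101111
Mask: 11111111.11111111.11111100.00000000
AND operation:
Net:  01011011.10001011.00000100.00000000
Network: 91.139.4.0/22


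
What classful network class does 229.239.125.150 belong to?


First octet: 229
Binary: 11100101
1110xxxx -> Class D (224-239)
Class D (multicast), default mask N/A


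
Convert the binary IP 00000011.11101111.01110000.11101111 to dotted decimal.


00000011 = 3
11101111 = 239
01110000 = 112
11101111 = 239
IP: 3.239.112.239


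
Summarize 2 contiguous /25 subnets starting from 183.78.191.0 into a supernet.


Original prefix: /25
Number of subnets: 2 = 2^1
New prefix = 25 - 1 = 24
Supernet: 183.78.191.0/24


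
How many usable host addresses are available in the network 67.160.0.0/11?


Host bits = 32 - 11 = 21
Total addresses = 2^21 = 2097152
Usable = total - 2 (network and broadcast)
Usable hosts: 2097150


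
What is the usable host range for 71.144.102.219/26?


Network: 71.144.102.192
Broadcast: 71.144.102.255
First usable = network + 1
Last usable = broadcast - 1
Range: 71.144.102.193 to 71.144.102.254


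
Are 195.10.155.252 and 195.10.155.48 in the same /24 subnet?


Mask: 255.255.255.0
195.10.155.252 AND mask = 195.10.155.0
195.10.155.48 AND mask = 195.10.155.0
Yes, same subnet (195.10.155.0)


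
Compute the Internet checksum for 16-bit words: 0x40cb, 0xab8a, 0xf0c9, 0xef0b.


Sum all words (with carry folding):
+ 0x40cb = 0x40cb
+ 0xab8a = 0xec55
+ 0xf0c9 = 0xdd1f
+ 0xef0b = 0xcc2b
One's complement: ~0xcc2b
Checksum = 0x33d4


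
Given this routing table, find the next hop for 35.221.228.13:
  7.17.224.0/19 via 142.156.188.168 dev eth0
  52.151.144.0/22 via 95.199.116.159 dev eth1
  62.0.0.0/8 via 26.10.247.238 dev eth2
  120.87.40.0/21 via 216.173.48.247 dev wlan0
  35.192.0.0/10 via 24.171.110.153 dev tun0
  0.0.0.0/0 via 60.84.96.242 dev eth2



Longest prefix match for 35.221.228.13:
  /19 7.17.224.0: no
  /22 52.151.144.0: no
  /8 62.0.0.0: no
  /21 120.87.40.0: no
  /10 35.192.0.0: MATCH
  /0 0.0.0.0: MATCH
Selected: next-hop 24.171.110.153 via tun0 (matched /10)


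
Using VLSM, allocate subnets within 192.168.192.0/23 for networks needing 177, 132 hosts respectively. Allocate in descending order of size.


177 hosts -> /24 (254 usable): 192.168.192.0/24
132 hosts -> /24 (254 usable): 192.168.193.0/24
Allocation: 192.168.192.0/24 (177 hosts, 254 usable); 192.168.193.0/24 (132 hosts, 254 usable)


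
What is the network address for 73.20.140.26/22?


IP:   01001001.00010100.10001100.00011010
Mask: 11111111.11111111.11111100.00000000
AND operation:
Net:  01001001.00010100.10001100.00000000
Network: 73.20.140.0/22


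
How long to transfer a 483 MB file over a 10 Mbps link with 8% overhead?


Effective throughput = 10 * (1 - 8/100) = 9.2 Mbps
File size in Mb = 483 * 8 = 3864 Mb
Time = 3864 / 9.2
Time = 420.0 seconds


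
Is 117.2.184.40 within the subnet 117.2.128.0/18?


Subnet network: 117.2.128.0
Test IP AND mask: 117.2.128.0
Yes, 117.2.184.40 is in 117.2.128.0/18


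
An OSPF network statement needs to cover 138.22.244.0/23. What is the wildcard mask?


Subnet mask: 255.255.254.0
Wildcard = 255.255.255.255 - subnet mask
255 - 255 = 0
255 - 255 = 0
255 - 254 = 1
255 - 0 = 255
Wildcard: 0.0.1.255


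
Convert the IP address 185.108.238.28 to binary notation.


185 = 10111001
108 = 01101100
238 = 11101110
28 = 00011100
Binary: 10111001.01101100.11101110.00011100


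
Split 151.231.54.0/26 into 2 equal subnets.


New prefix = 26 + 1 = 27
Each subnet has 32 addresses
  151.231.54.0/27
  151.231.54.32/27
Subnets: 151.231.54.0/27, 151.231.54.32/27


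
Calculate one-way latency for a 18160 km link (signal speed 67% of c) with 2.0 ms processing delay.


Speed = 0.67 * 3e5 km/s = 201000 km/s
Propagation delay = 18160 / 201000 = 0.0903 s = 90.3483 ms
Processing delay = 2.0 ms
Total one-way latency = 92.3483 ms


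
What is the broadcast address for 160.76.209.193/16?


Network: 160.76.0.0/16
Host bits = 16
Set all host bits to 1:
Broadcast: 160.76.255.255


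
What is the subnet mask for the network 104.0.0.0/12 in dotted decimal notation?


/12 means 12 network bits, 20 host bits
Binary: 11111111111100000000000000000000
Mask: 255.240.0.0


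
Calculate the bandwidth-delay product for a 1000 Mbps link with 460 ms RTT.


BDP = bandwidth * RTT
= 1000 Mbps * 460 ms
= 1000 * 1e6 * 460 / 1000 bits
= 460000000 bits
= 57500000 bytes
= 56152.3438 KB
BDP = 460000000 bits (57500000 bytes)


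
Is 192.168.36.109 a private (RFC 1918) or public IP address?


RFC 1918 private ranges:
  10.0.0.0/8 (10.0.0.0 - 10.255.255.255)
  172.16.0.0/12 (172.16.0.0 - 172.31.255.255)
  192.168.0.0/16 (192.168.0.0 - 192.168.255.255)
Private (in 192.168.0.0/16)


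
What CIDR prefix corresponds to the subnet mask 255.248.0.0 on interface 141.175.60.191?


Binary: 11111111.11111000.00000000.00000000
Count leading 1s
Prefix: /13


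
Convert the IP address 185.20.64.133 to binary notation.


185 = 10111001
20 = 00010100
64 = 01000000
133 = 10000101
Binary: 10111001.00010100.01000000.10000101


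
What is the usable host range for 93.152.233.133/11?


Network: 93.128.0.0
Broadcast: 93.159.255.255
First usable = network + 1
Last usable = broadcast - 1
Range: 93.128.0.1 to 93.159.255.254


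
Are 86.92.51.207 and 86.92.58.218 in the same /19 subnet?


Mask: 255.255.224.0
86.92.51.207 AND mask = 86.92.32.0
86.92.58.218 AND mask = 86.92.32.0
Yes, same subnet (86.92.32.0)


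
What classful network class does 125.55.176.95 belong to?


First octet: 125
Binary: 01111101
0xxxxxxx -> Class A (1-126)
Class A, default mask 255.0.0.0 (/8)


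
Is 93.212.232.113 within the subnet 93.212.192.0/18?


Subnet network: 93.212.192.0
Test IP AND mask: 93.212.192.0
Yes, 93.212.232.113 is in 93.212.192.0/18


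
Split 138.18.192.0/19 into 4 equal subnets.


New prefix = 19 + 2 = 21
Each subnet has 2048 addresses
  138.18.192.0/21
  138.18.200.0/21
  138.18.208.0/21
  138.18.216.0/21
Subnets: 138.18.192.0/21, 138.18.200.0/21, 138.18.208.0/21, 138.18.216.0/21
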